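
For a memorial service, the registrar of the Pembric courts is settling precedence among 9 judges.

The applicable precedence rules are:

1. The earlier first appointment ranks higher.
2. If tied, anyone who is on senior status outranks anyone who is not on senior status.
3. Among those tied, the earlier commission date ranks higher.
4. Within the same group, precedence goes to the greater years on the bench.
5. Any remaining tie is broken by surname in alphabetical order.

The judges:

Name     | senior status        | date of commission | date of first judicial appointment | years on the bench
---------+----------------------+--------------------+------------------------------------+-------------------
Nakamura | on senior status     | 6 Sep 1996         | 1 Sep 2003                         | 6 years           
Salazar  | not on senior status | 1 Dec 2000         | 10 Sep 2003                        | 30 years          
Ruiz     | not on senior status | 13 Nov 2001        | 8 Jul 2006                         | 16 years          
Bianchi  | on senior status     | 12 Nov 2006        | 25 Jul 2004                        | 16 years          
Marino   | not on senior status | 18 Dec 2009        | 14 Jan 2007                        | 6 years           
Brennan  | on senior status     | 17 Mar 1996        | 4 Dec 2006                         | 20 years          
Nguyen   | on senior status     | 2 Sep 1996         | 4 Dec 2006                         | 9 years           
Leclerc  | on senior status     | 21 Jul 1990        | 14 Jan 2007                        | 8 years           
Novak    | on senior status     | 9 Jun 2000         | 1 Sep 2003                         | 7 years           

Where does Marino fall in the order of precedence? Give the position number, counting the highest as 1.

9

By date of first judicial appointment (earlier first): Nakamura and Novak (both 1 Sep 2003); then Salazar (10 Sep 2003); then Bianchi (25 Jul 2004); then Ruiz (8 Jul 2006); then Brennan and Nguyen (both 4 Dec 2006); then Leclerc and Marino (both 14 Jan 2007).
Nakamura and Novak are each on senior status, so the next rule applies.
Among Nakamura and Novak, by date of commission (earlier first): Nakamura (6 Sep 1996) before Novak (9 Jun 2000).
Brennan and Nguyen are each on senior status, so the next rule applies.
Among Brennan and Nguyen, by date of commission (earlier first): Brennan (17 Mar 1996) before Nguyen (2 Sep 1996).
Among Leclerc and Marino, on senior status before not on senior status: Leclerc (on senior status) before Marino (not on senior status).
Order: Nakamura, Novak, Salazar, Bianchi, Ruiz, Brennan, Nguyen, Leclerc, Marino. So position 9.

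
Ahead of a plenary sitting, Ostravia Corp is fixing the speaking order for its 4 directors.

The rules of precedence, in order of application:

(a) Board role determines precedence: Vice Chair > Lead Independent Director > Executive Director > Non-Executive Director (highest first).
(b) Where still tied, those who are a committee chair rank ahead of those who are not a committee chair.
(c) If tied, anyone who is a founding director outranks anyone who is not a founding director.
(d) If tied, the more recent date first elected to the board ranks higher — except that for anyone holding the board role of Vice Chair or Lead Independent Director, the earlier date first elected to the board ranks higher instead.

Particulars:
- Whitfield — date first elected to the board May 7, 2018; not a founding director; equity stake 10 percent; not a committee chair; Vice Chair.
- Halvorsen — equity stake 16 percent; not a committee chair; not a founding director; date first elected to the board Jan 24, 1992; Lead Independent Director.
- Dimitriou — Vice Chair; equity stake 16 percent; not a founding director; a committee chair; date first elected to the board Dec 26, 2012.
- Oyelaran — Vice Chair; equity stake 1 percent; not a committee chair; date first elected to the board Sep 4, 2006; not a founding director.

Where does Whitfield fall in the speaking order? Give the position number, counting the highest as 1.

By board role: Dimitriou, Oyelaran and Whitfield (Vice Chair); then Halvorsen (Lead Independent Director).
Among Dimitriou, Oyelaran and Whitfield, a committee chair before not a committee chair: Dimitriou (a committee chair) before Oyelaran and Whitfield (not a committee chair).
Oyelaran and Whitfield are each not a founding director, so the next rule applies.
Among Oyelaran and Whitfield, by date first elected to the board (earlier first) (reversed rule for this group): Oyelaran (Sep 4, 2006) before Whitfield (May 7, 2018).
Order: Dimitriou, Oyelaran, Whitfield, Halvorsen. So position 3.

3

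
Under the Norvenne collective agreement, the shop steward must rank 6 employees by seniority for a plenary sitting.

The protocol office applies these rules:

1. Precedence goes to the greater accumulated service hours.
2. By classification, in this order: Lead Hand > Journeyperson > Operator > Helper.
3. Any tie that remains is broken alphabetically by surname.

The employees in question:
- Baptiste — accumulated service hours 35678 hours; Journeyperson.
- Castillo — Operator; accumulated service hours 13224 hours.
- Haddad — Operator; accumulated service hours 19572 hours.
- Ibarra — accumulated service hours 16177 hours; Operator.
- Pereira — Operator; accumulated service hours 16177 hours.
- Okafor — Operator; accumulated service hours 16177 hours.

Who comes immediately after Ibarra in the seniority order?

By accumulated service hours (higher first): Baptiste (35678 hours); then Haddad (19572 hours); then Ibarra, Okafor and Pereira (each 16177 hours); then Castillo (13224 hours).
Ibarra, Okafor and Pereira are each Operator, so the next rule applies.
Among Ibarra, Okafor and Pereira, alphabetically by surname: Ibarra before Okafor before Pereira.
Order: Baptiste, Haddad, Ibarra, Okafor, Pereira, Castillo.

Okafor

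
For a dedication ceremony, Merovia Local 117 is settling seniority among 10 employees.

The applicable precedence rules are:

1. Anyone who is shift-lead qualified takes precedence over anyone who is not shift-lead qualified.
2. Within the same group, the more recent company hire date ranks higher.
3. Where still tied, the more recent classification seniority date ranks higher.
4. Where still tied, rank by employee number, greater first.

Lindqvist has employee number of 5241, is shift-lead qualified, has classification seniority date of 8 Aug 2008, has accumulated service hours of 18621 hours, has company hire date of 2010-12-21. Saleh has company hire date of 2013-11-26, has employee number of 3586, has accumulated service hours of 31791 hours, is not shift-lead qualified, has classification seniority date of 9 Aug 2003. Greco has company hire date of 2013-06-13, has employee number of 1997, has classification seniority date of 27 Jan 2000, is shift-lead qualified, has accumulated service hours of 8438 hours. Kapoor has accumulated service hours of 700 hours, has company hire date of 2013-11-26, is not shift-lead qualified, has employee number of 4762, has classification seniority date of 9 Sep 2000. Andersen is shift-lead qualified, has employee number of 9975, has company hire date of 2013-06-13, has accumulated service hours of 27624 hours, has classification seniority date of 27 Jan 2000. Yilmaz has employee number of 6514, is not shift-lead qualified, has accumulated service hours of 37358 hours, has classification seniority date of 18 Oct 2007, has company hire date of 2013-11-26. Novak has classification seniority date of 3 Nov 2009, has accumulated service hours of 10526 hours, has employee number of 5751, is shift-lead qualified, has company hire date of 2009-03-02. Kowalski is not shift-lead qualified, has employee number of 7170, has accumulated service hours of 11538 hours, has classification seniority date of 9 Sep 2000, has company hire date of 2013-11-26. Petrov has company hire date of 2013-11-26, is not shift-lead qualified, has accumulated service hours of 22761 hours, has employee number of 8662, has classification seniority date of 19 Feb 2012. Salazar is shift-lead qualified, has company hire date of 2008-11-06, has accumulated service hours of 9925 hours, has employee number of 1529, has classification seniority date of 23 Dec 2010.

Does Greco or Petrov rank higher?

By the first rule: Andersen, Greco, Lindqvist, Novak and Salazar (each shift-lead qualified); then Petrov, Yilmaz, Saleh, Kowalski and Kapoor (each not shift-lead qualified).
Among Andersen, Greco, Lindqvist, Novak and Salazar, by company hire date (later first): Andersen and Greco (2013-06-13) before Lindqvist (2010-12-21) before Novak (2009-03-02) before Salazar (2008-11-06).
Andersen and Greco both have classification seniority date 27 Jan 2000, so the next rule applies.
Among Andersen and Greco, by employee number (higher first): Andersen (9975) before Greco (1997).
Petrov, Yilmaz, Saleh, Kowalski and Kapoor all have company hire date 2013-11-26, so the next rule applies.
Among Petrov, Yilmaz, Saleh, Kowalski and Kapoor, by classification seniority date (later first): Petrov (19 Feb 2012) before Yilmaz (18 Oct 2007) before Saleh (9 Aug 2003) before Kowalski and Kapoor (9 Sep 2000).
Among Kowalski and Kapoor, by employee number (higher first): Kowalski (7170) before Kapoor (4762).
So Greco takes precedence.

Greco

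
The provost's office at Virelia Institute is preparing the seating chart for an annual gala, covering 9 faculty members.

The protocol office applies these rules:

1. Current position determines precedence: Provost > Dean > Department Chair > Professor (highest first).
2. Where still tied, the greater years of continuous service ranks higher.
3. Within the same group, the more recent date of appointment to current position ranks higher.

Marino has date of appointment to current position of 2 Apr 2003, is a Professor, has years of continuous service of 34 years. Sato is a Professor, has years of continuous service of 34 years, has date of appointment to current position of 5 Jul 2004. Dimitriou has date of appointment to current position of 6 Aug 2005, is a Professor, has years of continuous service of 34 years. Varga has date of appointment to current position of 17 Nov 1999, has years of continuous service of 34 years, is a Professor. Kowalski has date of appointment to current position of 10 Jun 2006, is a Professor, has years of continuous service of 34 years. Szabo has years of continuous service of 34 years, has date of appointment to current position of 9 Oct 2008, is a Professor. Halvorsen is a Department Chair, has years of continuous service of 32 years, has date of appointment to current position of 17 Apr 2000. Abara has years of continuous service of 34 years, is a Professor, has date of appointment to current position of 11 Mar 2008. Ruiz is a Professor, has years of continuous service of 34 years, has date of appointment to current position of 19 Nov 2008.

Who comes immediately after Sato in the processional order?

Marino

By current position: Halvorsen (Department Chair); then Ruiz, Szabo, Abara, Kowalski, Dimitriou, Sato, Marino and Varga (Professor).
Ruiz, Szabo, Abara, Kowalski, Dimitriou, Sato, Marino and Varga all have years of continuous service 34 years, so the next rule applies.
Among Ruiz, Szabo, Abara, Kowalski, Dimitriou, Sato, Marino and Varga, by date of appointment to current position (later first): Ruiz (19 Nov 2008) before Szabo (9 Oct 2008) before Abara (11 Mar 2008) before Kowalski (10 Jun 2006) before Dimitriou (6 Aug 2005) before Sato (5 Jul 2004) before Marino (2 Apr 2003) before Varga (17 Nov 1999).
Order: Halvorsen, Ruiz, Szabo, Abara, Kowalski, Dimitriou, Sato, Marino, Varga.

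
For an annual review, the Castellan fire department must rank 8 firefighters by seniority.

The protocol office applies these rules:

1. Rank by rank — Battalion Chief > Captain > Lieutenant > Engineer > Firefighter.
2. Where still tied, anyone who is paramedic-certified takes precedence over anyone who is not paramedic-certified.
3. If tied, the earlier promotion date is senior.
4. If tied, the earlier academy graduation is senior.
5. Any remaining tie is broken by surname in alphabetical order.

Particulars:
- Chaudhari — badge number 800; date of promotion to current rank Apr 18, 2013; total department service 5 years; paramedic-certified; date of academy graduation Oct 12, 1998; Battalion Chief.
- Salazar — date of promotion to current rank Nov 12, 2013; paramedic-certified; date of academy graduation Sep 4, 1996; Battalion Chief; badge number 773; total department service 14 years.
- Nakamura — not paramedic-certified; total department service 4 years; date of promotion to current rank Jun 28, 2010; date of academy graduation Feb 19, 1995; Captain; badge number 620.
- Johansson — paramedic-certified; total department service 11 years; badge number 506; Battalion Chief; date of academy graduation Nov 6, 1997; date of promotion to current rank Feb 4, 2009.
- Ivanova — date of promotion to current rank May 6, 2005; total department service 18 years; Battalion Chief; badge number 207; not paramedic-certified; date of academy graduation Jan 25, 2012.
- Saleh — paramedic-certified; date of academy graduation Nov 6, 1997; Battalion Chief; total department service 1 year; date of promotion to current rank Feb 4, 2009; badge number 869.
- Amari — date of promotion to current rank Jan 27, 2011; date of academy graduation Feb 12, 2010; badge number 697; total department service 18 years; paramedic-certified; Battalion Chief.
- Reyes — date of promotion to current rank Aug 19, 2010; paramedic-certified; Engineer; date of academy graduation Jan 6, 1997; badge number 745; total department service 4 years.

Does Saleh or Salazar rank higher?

By rank: Johansson, Saleh, Amari, Chaudhari, Salazar and Ivanova (Battalion Chief); then Nakamura (Captain); then Reyes (Engineer).
Among Johansson, Saleh, Amari, Chaudhari, Salazar and Ivanova, paramedic-certified before not paramedic-certified: Johansson, Saleh, Amari, Chaudhari and Salazar (paramedic-certified) before Ivanova (not paramedic-certified).
Among Johansson, Saleh, Amari, Chaudhari and Salazar, by date of promotion to current rank (earlier first): Johansson and Saleh (Feb 4, 2009) before Amari (Jan 27, 2011) before Chaudhari (Apr 18, 2013) before Salazar (Nov 12, 2013).
Johansson and Saleh both have date of academy graduation Nov 6, 1997, so the next rule applies.
Among Johansson and Saleh, alphabetically by surname: Johansson before Saleh.
So Saleh takes precedence.

Saleh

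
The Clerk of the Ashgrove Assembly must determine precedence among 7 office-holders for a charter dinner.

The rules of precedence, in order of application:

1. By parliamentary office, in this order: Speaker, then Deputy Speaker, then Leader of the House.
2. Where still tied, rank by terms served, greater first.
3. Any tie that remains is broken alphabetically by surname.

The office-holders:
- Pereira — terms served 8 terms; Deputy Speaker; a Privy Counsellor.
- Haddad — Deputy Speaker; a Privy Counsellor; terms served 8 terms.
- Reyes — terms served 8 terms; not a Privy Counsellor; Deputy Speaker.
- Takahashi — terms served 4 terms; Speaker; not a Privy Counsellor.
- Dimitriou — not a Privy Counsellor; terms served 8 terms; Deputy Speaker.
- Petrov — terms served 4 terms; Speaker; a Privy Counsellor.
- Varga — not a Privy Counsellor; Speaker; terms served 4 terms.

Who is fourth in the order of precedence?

By parliamentary office: Petrov, Takahashi and Varga (Speaker); then Dimitriou, Haddad, Pereira and Reyes (Deputy Speaker).
Petrov, Takahashi and Varga all have terms served 4 terms, so the next rule applies.
Among Petrov, Takahashi and Varga, alphabetically by surname: Petrov before Takahashi before Varga.
Dimitriou, Haddad, Pereira and Reyes all have terms served 8 terms, so the next rule applies.
Among Dimitriou, Haddad, Pereira and Reyes, alphabetically by surname: Dimitriou before Haddad before Pereira before Reyes.
Order: Petrov, Takahashi, Varga, Dimitriou, Haddad, Pereira, Reyes.

Dimitriou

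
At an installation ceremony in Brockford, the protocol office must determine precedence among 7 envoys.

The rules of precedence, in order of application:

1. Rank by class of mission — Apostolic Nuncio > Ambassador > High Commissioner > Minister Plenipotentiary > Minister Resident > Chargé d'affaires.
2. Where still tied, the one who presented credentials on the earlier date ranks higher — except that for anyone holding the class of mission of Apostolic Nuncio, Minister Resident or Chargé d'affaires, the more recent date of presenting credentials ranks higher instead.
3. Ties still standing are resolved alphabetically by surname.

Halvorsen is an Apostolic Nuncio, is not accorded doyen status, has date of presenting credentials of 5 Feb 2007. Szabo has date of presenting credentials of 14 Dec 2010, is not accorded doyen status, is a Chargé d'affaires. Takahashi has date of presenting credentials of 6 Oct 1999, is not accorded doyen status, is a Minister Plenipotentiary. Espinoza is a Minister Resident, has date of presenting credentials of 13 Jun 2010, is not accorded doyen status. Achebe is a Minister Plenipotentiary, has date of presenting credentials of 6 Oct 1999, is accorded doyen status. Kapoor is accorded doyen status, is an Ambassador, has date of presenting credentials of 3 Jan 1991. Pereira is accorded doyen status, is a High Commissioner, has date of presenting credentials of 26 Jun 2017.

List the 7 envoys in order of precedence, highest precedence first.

By class of mission: Halvorsen (Apostolic Nuncio); then Kapoor (Ambassador); then Pereira (High Commissioner); then Achebe and Takahashi (Minister Plenipotentiary); then Espinoza (Minister Resident); then Szabo (Chargé d'affaires).
Achebe and Takahashi both have date of presenting credentials 6 Oct 1999, so the next rule applies.
Among Achebe and Takahashi, alphabetically by surname: Achebe before Takahashi.
Full order: Halvorsen, Kapoor, Pereira, Achebe, Takahashi, Espinoza, Szabo.

Halvorsen, Kapoor, Pereira, Achebe, Takahashi, Espinoza, Szabo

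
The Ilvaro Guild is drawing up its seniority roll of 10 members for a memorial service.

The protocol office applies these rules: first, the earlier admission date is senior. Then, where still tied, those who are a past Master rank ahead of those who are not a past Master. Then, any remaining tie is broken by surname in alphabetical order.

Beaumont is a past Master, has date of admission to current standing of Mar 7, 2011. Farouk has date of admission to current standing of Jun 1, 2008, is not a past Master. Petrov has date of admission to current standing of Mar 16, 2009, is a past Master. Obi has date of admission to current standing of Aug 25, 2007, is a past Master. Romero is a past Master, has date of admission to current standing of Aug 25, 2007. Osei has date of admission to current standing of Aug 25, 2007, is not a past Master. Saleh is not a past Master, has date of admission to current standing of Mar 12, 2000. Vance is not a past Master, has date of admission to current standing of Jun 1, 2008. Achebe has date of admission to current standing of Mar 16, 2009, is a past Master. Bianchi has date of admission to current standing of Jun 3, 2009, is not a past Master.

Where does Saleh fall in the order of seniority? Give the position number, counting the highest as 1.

1

By date of admission to current standing (earlier first): Saleh (Mar 12, 2000); then Obi, Romero and Osei (each Aug 25, 2007); then Farouk and Vance (both Jun 1, 2008); then Achebe and Petrov (both Mar 16, 2009); then Bianchi (Jun 3, 2009); then Beaumont (Mar 7, 2011).
Among Obi, Romero and Osei, a past Master before not a past Master: Obi and Romero (a past Master) before Osei (not a past Master).
Among Obi and Romero, alphabetically by surname: Obi before Romero.
Farouk and Vance are each not a past Master, so the next rule applies.
Among Farouk and Vance, alphabetically by surname: Farouk before Vance.
Achebe and Petrov are each a past Master, so the next rule applies.
Among Achebe and Petrov, alphabetically by surname: Achebe before Petrov.
Order: Saleh, Obi, Romero, Osei, Farouk, Vance, Achebe, Petrov, Bianchi, Beaumont. So position 1.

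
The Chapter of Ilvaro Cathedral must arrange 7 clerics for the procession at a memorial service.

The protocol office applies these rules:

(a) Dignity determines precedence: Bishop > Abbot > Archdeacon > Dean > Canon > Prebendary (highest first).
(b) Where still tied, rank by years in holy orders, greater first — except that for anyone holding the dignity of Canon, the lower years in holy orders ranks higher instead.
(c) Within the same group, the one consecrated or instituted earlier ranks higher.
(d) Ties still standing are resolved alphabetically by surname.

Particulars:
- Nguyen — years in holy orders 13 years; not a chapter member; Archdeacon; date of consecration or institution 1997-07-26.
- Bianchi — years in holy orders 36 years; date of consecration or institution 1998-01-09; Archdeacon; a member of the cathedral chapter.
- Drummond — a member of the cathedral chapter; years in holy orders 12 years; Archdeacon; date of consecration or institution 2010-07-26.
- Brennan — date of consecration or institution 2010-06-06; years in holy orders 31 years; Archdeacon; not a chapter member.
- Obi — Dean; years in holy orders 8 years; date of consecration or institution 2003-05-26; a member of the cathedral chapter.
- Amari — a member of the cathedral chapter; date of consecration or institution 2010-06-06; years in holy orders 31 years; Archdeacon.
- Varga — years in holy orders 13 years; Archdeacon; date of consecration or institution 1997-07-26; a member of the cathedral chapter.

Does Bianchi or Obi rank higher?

Bianchi

By dignity: Bianchi, Amari, Brennan, Nguyen, Varga and Drummond (Archdeacon); then Obi (Dean).
Among Bianchi, Amari, Brennan, Nguyen, Varga and Drummond, by years in holy orders (higher first): Bianchi (36 years) before Amari and Brennan (31 years) before Nguyen and Varga (13 years) before Drummond (12 years).
Amari and Brennan both have date of consecration or institution 2010-06-06, so the next rule applies.
Among Amari and Brennan, alphabetically by surname: Amari before Brennan.
Nguyen and Varga both have date of consecration or institution 1997-07-26, so the next rule applies.
Among Nguyen and Varga, alphabetically by surname: Nguyen before Varga.
So Bianchi takes precedence.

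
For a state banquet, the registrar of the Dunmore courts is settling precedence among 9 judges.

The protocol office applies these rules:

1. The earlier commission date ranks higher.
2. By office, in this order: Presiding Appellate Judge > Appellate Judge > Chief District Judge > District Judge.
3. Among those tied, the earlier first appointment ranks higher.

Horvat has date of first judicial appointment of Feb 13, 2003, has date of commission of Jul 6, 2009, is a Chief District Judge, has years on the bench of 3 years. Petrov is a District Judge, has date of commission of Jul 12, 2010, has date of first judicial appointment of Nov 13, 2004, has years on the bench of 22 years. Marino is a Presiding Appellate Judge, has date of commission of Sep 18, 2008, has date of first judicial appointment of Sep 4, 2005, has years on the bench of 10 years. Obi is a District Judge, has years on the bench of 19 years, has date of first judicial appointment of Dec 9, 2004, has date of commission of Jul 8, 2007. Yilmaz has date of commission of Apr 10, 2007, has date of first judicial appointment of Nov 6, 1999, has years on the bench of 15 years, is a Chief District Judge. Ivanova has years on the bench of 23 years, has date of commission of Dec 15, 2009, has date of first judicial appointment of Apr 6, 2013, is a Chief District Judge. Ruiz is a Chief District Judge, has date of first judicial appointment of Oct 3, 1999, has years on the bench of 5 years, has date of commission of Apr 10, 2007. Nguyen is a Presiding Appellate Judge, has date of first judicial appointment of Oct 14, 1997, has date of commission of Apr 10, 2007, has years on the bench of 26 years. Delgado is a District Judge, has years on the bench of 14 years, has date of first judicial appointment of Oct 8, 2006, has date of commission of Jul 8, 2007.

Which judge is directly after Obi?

Delgado

By date of commission (earlier first): Nguyen, Ruiz and Yilmaz (each Apr 10, 2007); then Obi and Delgado (both Jul 8, 2007); then Marino (Sep 18, 2008); then Horvat (Jul 6, 2009); then Ivanova (Dec 15, 2009); then Petrov (Jul 12, 2010).
Among Nguyen, Ruiz and Yilmaz, by office: Nguyen (Presiding Appellate Judge) before Ruiz and Yilmaz (Chief District Judge).
Among Ruiz and Yilmaz, by date of first judicial appointment (earlier first): Ruiz (Oct 3, 1999) before Yilmaz (Nov 6, 1999).
Obi and Delgado are each District Judge, so the next rule applies.
Among Obi and Delgado, by date of first judicial appointment (earlier first): Obi (Dec 9, 2004) before Delgado (Oct 8, 2006).
Order: Nguyen, Ruiz, Yilmaz, Obi, Delgado, Marino, Horvat, Ivanova, Petrov.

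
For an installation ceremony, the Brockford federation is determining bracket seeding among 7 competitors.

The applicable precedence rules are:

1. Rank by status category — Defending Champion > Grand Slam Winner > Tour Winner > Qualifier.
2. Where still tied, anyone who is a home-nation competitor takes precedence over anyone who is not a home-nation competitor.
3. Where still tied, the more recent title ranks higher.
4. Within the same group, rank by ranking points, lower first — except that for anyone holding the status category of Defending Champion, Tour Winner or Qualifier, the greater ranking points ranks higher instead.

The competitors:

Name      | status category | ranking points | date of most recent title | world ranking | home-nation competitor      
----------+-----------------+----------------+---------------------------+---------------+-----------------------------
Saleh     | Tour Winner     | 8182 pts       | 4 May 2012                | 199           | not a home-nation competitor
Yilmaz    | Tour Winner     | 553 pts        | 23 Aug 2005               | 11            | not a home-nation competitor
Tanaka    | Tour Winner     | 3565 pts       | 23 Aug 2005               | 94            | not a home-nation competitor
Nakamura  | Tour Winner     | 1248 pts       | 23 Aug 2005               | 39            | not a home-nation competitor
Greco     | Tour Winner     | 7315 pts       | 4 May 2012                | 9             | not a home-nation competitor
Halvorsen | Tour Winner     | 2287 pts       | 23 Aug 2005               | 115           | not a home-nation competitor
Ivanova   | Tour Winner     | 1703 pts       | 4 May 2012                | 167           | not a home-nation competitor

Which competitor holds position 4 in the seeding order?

By status category: Saleh, Greco, Ivanova, Tanaka, Halvorsen, Nakamura and Yilmaz (Tour Winner).
Saleh, Greco, Ivanova, Tanaka, Halvorsen, Nakamura and Yilmaz are each not a home-nation competitor, so the next rule applies.
Among Saleh, Greco, Ivanova, Tanaka, Halvorsen, Nakamura and Yilmaz, by date of most recent title (later first): Saleh, Greco and Ivanova (4 May 2012) before Tanaka, Halvorsen, Nakamura and Yilmaz (23 Aug 2005).
Among Saleh, Greco and Ivanova, by ranking points (higher first) (reversed rule for this group): Saleh (8182 pts) before Greco (7315 pts) before Ivanova (1703 pts).
Among Tanaka, Halvorsen, Nakamura and Yilmaz, by ranking points (higher first) (reversed rule for this group): Tanaka (3565 pts) before Halvorsen (2287 pts) before Nakamura (1248 pts) before Yilmaz (553 pts).
Order: Saleh, Greco, Ivanova, Tanaka, Halvorsen, Nakamura, Yilmaz.

Tanaka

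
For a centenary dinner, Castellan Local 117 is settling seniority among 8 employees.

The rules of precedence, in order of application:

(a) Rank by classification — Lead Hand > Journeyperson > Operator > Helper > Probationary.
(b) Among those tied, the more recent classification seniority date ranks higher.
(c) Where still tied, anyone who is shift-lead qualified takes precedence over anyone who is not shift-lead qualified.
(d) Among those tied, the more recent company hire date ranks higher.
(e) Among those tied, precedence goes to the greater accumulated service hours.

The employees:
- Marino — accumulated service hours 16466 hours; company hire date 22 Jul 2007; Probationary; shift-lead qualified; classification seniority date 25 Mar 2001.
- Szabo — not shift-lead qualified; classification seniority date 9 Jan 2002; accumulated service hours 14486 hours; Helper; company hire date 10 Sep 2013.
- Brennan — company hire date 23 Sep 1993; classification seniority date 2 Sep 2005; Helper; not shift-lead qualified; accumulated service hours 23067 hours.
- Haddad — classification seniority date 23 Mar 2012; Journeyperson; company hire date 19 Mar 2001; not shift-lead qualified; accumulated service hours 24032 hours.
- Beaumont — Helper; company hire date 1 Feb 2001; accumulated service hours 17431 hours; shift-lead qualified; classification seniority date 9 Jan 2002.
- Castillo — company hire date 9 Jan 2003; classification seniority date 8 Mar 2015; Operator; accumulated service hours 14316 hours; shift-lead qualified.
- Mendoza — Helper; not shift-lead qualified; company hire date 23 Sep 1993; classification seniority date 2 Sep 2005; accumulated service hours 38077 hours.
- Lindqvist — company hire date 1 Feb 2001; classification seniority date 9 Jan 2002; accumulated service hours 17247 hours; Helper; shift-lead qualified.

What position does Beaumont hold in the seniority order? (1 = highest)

5

By classification: Haddad (Journeyperson); then Castillo (Operator); then Mendoza, Brennan, Beaumont, Lindqvist and Szabo (Helper); then Marino (Probationary).
Among Mendoza, Brennan, Beaumont, Lindqvist and Szabo, by classification seniority date (later first): Mendoza and Brennan (2 Sep 2005) before Beaumont, Lindqvist and Szabo (9 Jan 2002).
Mendoza and Brennan are each not shift-lead qualified, so the next rule applies.
Mendoza and Brennan both have company hire date 23 Sep 1993, so the next rule applies.
Among Mendoza and Brennan, by accumulated service hours (higher first): Mendoza (38077 hours) before Brennan (23067 hours).
Among Beaumont, Lindqvist and Szabo, shift-lead qualified before not shift-lead qualified: Beaumont and Lindqvist (shift-lead qualified) before Szabo (not shift-lead qualified).
Beaumont and Lindqvist both have company hire date 1 Feb 2001, so the next rule applies.
Among Beaumont and Lindqvist, by accumulated service hours (higher first): Beaumont (17431 hours) before Lindqvist (17247 hours).
Order: Haddad, Castillo, Mendoza, Brennan, Beaumont, Lindqvist, Szabo, Marino. So position 5.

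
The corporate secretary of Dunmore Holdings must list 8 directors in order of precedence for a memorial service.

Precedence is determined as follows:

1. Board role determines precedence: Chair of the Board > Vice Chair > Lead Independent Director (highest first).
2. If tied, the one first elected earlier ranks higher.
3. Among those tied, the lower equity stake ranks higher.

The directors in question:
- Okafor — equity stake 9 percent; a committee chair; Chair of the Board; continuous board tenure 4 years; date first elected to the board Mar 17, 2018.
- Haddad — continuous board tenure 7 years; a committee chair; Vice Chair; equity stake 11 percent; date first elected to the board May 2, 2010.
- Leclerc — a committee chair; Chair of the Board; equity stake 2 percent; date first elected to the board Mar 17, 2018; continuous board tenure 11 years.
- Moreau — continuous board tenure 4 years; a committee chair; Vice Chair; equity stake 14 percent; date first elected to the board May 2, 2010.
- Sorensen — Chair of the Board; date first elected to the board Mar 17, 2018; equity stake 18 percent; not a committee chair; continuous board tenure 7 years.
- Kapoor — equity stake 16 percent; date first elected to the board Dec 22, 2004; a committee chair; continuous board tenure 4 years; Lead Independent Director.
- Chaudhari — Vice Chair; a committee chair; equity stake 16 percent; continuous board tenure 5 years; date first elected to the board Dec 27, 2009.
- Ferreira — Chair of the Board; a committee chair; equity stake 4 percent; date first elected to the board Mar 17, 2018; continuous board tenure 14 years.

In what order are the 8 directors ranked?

By board role: Leclerc, Ferreira, Okafor and Sorensen (Chair of the Board); then Chaudhari, Haddad and Moreau (Vice Chair); then Kapoor (Lead Independent Director).
Leclerc, Ferreira, Okafor and Sorensen all have date first elected to the board Mar 17, 2018, so the next rule applies.
Among Leclerc, Ferreira, Okafor and Sorensen, by equity stake (lower first): Leclerc (2 percent) before Ferreira (4 percent) before Okafor (9 percent) before Sorensen (18 percent).
Among Chaudhari, Haddad and Moreau, by date first elected to the board (earlier first): Chaudhari (Dec 27, 2009) before Haddad and Moreau (May 2, 2010).
Among Haddad and Moreau, by equity stake (lower first): Haddad (11 percent) before Moreau (14 percent).
Full order: Leclerc, Ferreira, Okafor, Sorensen, Chaudhari, Haddad, Moreau, Kapoor.

Leclerc, Ferreira, Okafor, Sorensen, Chaudhari, Haddad, Moreau, Kapoor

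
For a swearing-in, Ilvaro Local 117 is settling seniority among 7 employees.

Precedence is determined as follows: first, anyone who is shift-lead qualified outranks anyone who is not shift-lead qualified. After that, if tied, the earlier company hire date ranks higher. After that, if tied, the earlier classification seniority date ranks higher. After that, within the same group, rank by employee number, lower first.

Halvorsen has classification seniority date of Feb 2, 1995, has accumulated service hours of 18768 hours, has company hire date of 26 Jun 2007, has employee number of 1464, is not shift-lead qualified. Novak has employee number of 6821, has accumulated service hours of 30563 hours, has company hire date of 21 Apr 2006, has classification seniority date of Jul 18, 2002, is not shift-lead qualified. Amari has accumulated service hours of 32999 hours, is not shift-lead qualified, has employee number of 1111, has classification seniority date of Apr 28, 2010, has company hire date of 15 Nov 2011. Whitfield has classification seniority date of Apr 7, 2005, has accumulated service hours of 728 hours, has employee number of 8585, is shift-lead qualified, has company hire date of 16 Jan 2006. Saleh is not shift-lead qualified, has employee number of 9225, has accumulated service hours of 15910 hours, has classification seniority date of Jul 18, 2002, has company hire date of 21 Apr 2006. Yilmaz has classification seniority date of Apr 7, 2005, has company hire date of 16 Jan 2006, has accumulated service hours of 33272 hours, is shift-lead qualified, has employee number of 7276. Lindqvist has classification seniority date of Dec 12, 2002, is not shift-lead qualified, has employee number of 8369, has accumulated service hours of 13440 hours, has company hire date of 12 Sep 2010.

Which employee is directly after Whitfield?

Novak

By the first rule: Yilmaz and Whitfield (both shift-lead qualified); then Novak, Saleh, Halvorsen, Lindqvist and Amari (each not shift-lead qualified).
Yilmaz and Whitfield both have company hire date 16 Jan 2006, so the next rule applies.
Yilmaz and Whitfield both have classification seniority date Apr 7, 2005, so the next rule applies.
Among Yilmaz and Whitfield, by employee number (lower first): Yilmaz (7276) before Whitfield (8585).
Among Novak, Saleh, Halvorsen, Lindqvist and Amari, by company hire date (earlier first): Novak and Saleh (21 Apr 2006) before Halvorsen (26 Jun 2007) before Lindqvist (12 Sep 2010) before Amari (15 Nov 2011).
Novak and Saleh both have classification seniority date Jul 18, 2002, so the next rule applies.
Among Novak and Saleh, by employee number (lower first): Novak (6821) before Saleh (9225).
Order: Yilmaz, Whitfield, Novak, Saleh, Halvorsen, Lindqvist, Amari.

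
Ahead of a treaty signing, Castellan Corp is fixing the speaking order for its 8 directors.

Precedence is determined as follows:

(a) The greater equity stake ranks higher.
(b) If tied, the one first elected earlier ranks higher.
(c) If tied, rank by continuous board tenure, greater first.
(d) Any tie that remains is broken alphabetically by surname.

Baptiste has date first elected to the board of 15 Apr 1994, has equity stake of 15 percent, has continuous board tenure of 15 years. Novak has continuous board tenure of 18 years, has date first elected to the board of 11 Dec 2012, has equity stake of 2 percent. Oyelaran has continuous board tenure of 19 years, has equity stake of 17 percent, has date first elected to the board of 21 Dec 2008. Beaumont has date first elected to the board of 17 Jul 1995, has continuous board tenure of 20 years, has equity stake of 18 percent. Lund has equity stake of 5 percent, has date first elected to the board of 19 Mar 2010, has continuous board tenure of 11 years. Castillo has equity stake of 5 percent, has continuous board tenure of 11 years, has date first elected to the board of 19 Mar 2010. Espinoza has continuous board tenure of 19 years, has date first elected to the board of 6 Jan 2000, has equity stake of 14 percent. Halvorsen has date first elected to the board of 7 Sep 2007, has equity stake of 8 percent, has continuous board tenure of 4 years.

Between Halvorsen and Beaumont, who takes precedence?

By equity stake (higher first): Beaumont (18 percent); then Oyelaran (17 percent); then Baptiste (15 percent); then Espinoza (14 percent); then Halvorsen (8 percent); then Castillo and Lund (both 5 percent); then Novak (2 percent).
Castillo and Lund both have date first elected to the board 19 Mar 2010, so the next rule applies.
Castillo and Lund both have continuous board tenure 11 years, so the next rule applies.
Among Castillo and Lund, alphabetically by surname: Castillo before Lund.
So Beaumont takes precedence.

Beaumont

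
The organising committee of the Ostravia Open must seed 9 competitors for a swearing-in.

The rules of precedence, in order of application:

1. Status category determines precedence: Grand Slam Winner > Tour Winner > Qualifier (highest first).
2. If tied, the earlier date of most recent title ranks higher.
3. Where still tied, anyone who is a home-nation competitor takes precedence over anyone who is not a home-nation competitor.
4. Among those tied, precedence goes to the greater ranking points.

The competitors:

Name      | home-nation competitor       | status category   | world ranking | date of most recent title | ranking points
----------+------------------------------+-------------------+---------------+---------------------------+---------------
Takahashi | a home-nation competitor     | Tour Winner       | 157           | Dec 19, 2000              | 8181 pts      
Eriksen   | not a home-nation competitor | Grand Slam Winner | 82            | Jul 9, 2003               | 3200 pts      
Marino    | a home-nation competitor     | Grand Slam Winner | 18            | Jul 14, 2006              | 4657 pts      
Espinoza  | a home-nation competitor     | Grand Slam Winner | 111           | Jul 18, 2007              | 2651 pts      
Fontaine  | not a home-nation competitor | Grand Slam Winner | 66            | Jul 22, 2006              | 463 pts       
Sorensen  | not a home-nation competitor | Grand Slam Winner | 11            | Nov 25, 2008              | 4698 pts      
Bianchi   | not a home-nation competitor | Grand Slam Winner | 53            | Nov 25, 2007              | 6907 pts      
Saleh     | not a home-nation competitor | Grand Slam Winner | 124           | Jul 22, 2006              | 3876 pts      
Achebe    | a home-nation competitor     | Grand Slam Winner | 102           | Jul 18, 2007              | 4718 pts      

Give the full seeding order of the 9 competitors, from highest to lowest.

By status category: Eriksen, Marino, Saleh, Fontaine, Achebe, Espinoza, Bianchi and Sorensen (Grand Slam Winner); then Takahashi (Tour Winner).
Among Eriksen, Marino, Saleh, Fontaine, Achebe, Espinoza, Bianchi and Sorensen, by date of most recent title (earlier first): Eriksen (Jul 9, 2003) before Marino (Jul 14, 2006) before Saleh and Fontaine (Jul 22, 2006) before Achebe and Espinoza (Jul 18, 2007) before Bianchi (Nov 25, 2007) before Sorensen (Nov 25, 2008).
Saleh and Fontaine are each not a home-nation competitor, so the next rule applies.
Among Saleh and Fontaine, by ranking points (higher first): Saleh (3876 pts) before Fontaine (463 pts).
Achebe and Espinoza are each a home-nation competitor, so the next rule applies.
Among Achebe and Espinoza, by ranking points (higher first): Achebe (4718 pts) before Espinoza (2651 pts).
Full order: Eriksen, Marino, Saleh, Fontaine, Achebe, Espinoza, Bianchi, Sorensen, Takahashi.

Eriksen, Marino, Saleh, Fontaine, Achebe, Espinoza, Bianchi, Sorensen, Takahashi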